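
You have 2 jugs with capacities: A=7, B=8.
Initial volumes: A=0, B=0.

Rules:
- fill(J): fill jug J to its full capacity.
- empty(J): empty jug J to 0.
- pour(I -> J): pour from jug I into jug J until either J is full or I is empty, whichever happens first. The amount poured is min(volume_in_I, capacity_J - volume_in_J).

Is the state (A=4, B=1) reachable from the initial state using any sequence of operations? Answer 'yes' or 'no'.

Answer: no

Derivation:
BFS explored all 30 reachable states.
Reachable set includes: (0,0), (0,1), (0,2), (0,3), (0,4), (0,5), (0,6), (0,7), (0,8), (1,0), (1,8), (2,0) ...
Target (A=4, B=1) not in reachable set → no.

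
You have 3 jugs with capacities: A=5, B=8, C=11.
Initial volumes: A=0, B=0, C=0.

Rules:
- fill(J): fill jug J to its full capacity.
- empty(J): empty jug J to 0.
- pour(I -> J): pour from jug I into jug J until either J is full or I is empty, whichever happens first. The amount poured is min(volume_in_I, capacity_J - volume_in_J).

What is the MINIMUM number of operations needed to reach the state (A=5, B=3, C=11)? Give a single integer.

Answer: 3

Derivation:
BFS from (A=0, B=0, C=0). One shortest path:
  1. fill(B) -> (A=0 B=8 C=0)
  2. fill(C) -> (A=0 B=8 C=11)
  3. pour(B -> A) -> (A=5 B=3 C=11)
Reached target in 3 moves.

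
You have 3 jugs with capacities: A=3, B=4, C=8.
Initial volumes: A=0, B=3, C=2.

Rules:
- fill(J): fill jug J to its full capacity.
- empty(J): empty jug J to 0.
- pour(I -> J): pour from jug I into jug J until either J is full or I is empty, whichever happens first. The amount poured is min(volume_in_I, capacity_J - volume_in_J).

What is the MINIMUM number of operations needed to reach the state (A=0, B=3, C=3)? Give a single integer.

Answer: 3

Derivation:
BFS from (A=0, B=3, C=2). One shortest path:
  1. fill(A) -> (A=3 B=3 C=2)
  2. empty(C) -> (A=3 B=3 C=0)
  3. pour(A -> C) -> (A=0 B=3 C=3)
Reached target in 3 moves.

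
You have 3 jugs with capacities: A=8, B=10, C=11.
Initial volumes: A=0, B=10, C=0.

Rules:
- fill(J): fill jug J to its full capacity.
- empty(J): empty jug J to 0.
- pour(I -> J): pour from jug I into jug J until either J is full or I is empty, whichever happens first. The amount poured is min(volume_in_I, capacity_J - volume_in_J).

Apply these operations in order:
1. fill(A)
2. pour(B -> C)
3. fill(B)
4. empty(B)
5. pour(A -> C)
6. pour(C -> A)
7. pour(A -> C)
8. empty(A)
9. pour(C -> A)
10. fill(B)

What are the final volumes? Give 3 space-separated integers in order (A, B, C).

Answer: 8 10 3

Derivation:
Step 1: fill(A) -> (A=8 B=10 C=0)
Step 2: pour(B -> C) -> (A=8 B=0 C=10)
Step 3: fill(B) -> (A=8 B=10 C=10)
Step 4: empty(B) -> (A=8 B=0 C=10)
Step 5: pour(A -> C) -> (A=7 B=0 C=11)
Step 6: pour(C -> A) -> (A=8 B=0 C=10)
Step 7: pour(A -> C) -> (A=7 B=0 C=11)
Step 8: empty(A) -> (A=0 B=0 C=11)
Step 9: pour(C -> A) -> (A=8 B=0 C=3)
Step 10: fill(B) -> (A=8 B=10 C=3)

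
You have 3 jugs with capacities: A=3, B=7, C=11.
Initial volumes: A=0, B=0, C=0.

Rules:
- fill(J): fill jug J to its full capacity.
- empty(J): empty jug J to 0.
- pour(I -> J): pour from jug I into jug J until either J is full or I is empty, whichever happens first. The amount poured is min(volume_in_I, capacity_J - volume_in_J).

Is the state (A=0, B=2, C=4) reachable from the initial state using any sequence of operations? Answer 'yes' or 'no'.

Answer: yes

Derivation:
BFS from (A=0, B=0, C=0):
  1. fill(A) -> (A=3 B=0 C=0)
  2. fill(B) -> (A=3 B=7 C=0)
  3. pour(A -> C) -> (A=0 B=7 C=3)
  4. fill(A) -> (A=3 B=7 C=3)
  5. pour(B -> C) -> (A=3 B=0 C=10)
  6. pour(A -> C) -> (A=2 B=0 C=11)
  7. pour(C -> B) -> (A=2 B=7 C=4)
  8. empty(B) -> (A=2 B=0 C=4)
  9. pour(A -> B) -> (A=0 B=2 C=4)
Target reached → yes.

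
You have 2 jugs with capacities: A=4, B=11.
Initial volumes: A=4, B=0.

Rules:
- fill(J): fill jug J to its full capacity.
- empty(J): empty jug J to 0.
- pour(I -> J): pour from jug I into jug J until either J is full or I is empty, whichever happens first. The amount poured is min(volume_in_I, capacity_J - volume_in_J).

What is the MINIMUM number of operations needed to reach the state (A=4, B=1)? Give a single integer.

Answer: 8

Derivation:
BFS from (A=4, B=0). One shortest path:
  1. pour(A -> B) -> (A=0 B=4)
  2. fill(A) -> (A=4 B=4)
  3. pour(A -> B) -> (A=0 B=8)
  4. fill(A) -> (A=4 B=8)
  5. pour(A -> B) -> (A=1 B=11)
  6. empty(B) -> (A=1 B=0)
  7. pour(A -> B) -> (A=0 B=1)
  8. fill(A) -> (A=4 B=1)
Reached target in 8 moves.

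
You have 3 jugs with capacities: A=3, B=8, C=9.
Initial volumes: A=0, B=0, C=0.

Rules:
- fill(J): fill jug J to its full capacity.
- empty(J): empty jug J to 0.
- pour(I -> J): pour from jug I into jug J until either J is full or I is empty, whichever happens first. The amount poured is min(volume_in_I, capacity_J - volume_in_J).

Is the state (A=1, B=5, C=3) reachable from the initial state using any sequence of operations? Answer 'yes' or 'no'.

Answer: no

Derivation:
BFS explored all 248 reachable states.
Reachable set includes: (0,0,0), (0,0,1), (0,0,2), (0,0,3), (0,0,4), (0,0,5), (0,0,6), (0,0,7), (0,0,8), (0,0,9), (0,1,0), (0,1,1) ...
Target (A=1, B=5, C=3) not in reachable set → no.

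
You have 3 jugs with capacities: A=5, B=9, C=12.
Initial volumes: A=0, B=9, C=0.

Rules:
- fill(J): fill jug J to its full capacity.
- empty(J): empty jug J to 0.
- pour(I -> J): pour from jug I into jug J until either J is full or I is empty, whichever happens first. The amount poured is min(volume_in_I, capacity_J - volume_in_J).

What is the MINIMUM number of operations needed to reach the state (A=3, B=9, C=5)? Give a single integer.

BFS from (A=0, B=9, C=0). One shortest path:
  1. empty(B) -> (A=0 B=0 C=0)
  2. fill(C) -> (A=0 B=0 C=12)
  3. pour(C -> A) -> (A=5 B=0 C=7)
  4. pour(C -> B) -> (A=5 B=7 C=0)
  5. pour(A -> C) -> (A=0 B=7 C=5)
  6. fill(A) -> (A=5 B=7 C=5)
  7. pour(A -> B) -> (A=3 B=9 C=5)
Reached target in 7 moves.

Answer: 7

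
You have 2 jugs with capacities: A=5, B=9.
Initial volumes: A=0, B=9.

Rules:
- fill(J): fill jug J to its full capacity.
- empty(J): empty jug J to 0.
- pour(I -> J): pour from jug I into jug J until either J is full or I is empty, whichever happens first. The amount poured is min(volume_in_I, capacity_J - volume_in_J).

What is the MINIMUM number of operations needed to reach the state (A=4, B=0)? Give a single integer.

Answer: 3

Derivation:
BFS from (A=0, B=9). One shortest path:
  1. pour(B -> A) -> (A=5 B=4)
  2. empty(A) -> (A=0 B=4)
  3. pour(B -> A) -> (A=4 B=0)
Reached target in 3 moves.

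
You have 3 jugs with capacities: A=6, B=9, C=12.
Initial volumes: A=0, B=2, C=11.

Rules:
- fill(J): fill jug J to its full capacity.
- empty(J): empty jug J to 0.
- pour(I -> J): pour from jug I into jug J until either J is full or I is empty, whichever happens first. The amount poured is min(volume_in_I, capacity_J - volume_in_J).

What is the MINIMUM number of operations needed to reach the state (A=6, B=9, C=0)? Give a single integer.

Answer: 3

Derivation:
BFS from (A=0, B=2, C=11). One shortest path:
  1. fill(A) -> (A=6 B=2 C=11)
  2. fill(B) -> (A=6 B=9 C=11)
  3. empty(C) -> (A=6 B=9 C=0)
Reached target in 3 moves.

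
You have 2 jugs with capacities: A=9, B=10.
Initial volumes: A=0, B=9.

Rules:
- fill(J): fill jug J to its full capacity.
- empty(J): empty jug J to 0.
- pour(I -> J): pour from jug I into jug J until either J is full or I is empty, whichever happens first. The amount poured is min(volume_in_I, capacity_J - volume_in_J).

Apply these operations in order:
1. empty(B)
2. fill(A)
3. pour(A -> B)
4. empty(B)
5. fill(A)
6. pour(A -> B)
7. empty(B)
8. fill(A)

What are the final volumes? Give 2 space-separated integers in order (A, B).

Step 1: empty(B) -> (A=0 B=0)
Step 2: fill(A) -> (A=9 B=0)
Step 3: pour(A -> B) -> (A=0 B=9)
Step 4: empty(B) -> (A=0 B=0)
Step 5: fill(A) -> (A=9 B=0)
Step 6: pour(A -> B) -> (A=0 B=9)
Step 7: empty(B) -> (A=0 B=0)
Step 8: fill(A) -> (A=9 B=0)

Answer: 9 0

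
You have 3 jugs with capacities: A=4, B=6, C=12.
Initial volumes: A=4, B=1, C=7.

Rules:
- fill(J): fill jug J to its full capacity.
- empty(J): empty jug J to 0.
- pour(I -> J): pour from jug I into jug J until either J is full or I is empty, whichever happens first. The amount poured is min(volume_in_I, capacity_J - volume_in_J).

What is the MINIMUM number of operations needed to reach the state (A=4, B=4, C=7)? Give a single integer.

BFS from (A=4, B=1, C=7). One shortest path:
  1. empty(B) -> (A=4 B=0 C=7)
  2. pour(A -> B) -> (A=0 B=4 C=7)
  3. fill(A) -> (A=4 B=4 C=7)
Reached target in 3 moves.

Answer: 3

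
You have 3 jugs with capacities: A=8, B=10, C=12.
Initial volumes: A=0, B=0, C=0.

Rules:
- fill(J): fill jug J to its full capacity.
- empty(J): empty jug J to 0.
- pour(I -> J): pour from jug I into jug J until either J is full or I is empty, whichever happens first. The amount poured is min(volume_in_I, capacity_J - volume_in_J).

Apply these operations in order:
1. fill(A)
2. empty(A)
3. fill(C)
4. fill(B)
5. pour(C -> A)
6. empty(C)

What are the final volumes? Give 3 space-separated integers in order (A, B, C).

Step 1: fill(A) -> (A=8 B=0 C=0)
Step 2: empty(A) -> (A=0 B=0 C=0)
Step 3: fill(C) -> (A=0 B=0 C=12)
Step 4: fill(B) -> (A=0 B=10 C=12)
Step 5: pour(C -> A) -> (A=8 B=10 C=4)
Step 6: empty(C) -> (A=8 B=10 C=0)

Answer: 8 10 0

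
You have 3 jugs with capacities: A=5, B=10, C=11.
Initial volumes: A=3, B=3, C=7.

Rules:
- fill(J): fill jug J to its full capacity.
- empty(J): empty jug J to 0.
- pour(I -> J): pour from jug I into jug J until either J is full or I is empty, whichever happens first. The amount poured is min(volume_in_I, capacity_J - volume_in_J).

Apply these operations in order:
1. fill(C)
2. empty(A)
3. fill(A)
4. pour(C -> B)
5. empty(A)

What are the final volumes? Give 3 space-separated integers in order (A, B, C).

Answer: 0 10 4

Derivation:
Step 1: fill(C) -> (A=3 B=3 C=11)
Step 2: empty(A) -> (A=0 B=3 C=11)
Step 3: fill(A) -> (A=5 B=3 C=11)
Step 4: pour(C -> B) -> (A=5 B=10 C=4)
Step 5: empty(A) -> (A=0 B=10 C=4)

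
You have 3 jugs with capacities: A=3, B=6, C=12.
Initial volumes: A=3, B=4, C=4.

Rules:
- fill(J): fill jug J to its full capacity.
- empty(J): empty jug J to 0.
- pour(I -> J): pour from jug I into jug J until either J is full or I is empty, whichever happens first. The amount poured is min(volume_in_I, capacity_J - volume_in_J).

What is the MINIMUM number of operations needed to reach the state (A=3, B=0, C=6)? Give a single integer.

Answer: 3

Derivation:
BFS from (A=3, B=4, C=4). One shortest path:
  1. fill(B) -> (A=3 B=6 C=4)
  2. empty(C) -> (A=3 B=6 C=0)
  3. pour(B -> C) -> (A=3 B=0 C=6)
Reached target in 3 moves.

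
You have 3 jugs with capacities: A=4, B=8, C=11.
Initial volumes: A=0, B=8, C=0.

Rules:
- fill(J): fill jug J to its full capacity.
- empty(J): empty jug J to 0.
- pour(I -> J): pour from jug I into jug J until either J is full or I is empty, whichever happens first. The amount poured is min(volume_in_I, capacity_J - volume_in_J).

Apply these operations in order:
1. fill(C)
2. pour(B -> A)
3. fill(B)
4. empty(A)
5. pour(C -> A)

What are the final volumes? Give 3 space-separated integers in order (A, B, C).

Step 1: fill(C) -> (A=0 B=8 C=11)
Step 2: pour(B -> A) -> (A=4 B=4 C=11)
Step 3: fill(B) -> (A=4 B=8 C=11)
Step 4: empty(A) -> (A=0 B=8 C=11)
Step 5: pour(C -> A) -> (A=4 B=8 C=7)

Answer: 4 8 7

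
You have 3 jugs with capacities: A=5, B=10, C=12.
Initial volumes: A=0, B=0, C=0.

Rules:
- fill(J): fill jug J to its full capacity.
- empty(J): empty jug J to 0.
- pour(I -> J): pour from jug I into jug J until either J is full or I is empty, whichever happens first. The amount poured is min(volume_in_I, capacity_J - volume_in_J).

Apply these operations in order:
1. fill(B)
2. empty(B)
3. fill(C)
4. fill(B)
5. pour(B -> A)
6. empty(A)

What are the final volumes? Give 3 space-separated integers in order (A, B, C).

Step 1: fill(B) -> (A=0 B=10 C=0)
Step 2: empty(B) -> (A=0 B=0 C=0)
Step 3: fill(C) -> (A=0 B=0 C=12)
Step 4: fill(B) -> (A=0 B=10 C=12)
Step 5: pour(B -> A) -> (A=5 B=5 C=12)
Step 6: empty(A) -> (A=0 B=5 C=12)

Answer: 0 5 12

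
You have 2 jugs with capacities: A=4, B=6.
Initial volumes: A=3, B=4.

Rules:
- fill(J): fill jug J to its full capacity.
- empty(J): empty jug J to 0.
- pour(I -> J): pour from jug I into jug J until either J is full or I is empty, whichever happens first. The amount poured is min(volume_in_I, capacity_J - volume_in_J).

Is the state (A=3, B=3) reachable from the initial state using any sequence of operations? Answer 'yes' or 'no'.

BFS explored all 21 reachable states.
Reachable set includes: (0,0), (0,1), (0,2), (0,3), (0,4), (0,5), (0,6), (1,0), (1,6), (2,0), (2,6), (3,0) ...
Target (A=3, B=3) not in reachable set → no.

Answer: no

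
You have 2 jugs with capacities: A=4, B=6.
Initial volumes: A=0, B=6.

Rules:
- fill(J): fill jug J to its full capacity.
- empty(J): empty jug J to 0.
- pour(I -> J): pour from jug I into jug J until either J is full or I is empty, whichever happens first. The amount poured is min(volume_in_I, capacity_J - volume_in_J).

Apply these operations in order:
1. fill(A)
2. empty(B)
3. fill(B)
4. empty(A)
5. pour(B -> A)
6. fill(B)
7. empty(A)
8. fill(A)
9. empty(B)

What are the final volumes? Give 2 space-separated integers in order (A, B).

Step 1: fill(A) -> (A=4 B=6)
Step 2: empty(B) -> (A=4 B=0)
Step 3: fill(B) -> (A=4 B=6)
Step 4: empty(A) -> (A=0 B=6)
Step 5: pour(B -> A) -> (A=4 B=2)
Step 6: fill(B) -> (A=4 B=6)
Step 7: empty(A) -> (A=0 B=6)
Step 8: fill(A) -> (A=4 B=6)
Step 9: empty(B) -> (A=4 B=0)

Answer: 4 0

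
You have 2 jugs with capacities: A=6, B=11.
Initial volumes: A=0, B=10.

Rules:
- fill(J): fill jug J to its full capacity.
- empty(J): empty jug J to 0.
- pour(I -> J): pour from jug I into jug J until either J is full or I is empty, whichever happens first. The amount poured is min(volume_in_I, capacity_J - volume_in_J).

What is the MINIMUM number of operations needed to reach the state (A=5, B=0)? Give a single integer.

Answer: 3

Derivation:
BFS from (A=0, B=10). One shortest path:
  1. fill(A) -> (A=6 B=10)
  2. pour(A -> B) -> (A=5 B=11)
  3. empty(B) -> (A=5 B=0)
Reached target in 3 moves.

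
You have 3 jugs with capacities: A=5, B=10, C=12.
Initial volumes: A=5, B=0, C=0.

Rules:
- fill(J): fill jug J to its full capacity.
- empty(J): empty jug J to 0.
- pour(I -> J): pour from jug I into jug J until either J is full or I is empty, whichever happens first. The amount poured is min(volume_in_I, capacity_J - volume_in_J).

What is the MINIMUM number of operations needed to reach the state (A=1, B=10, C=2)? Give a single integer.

Answer: 8

Derivation:
BFS from (A=5, B=0, C=0). One shortest path:
  1. fill(B) -> (A=5 B=10 C=0)
  2. pour(B -> C) -> (A=5 B=0 C=10)
  3. fill(B) -> (A=5 B=10 C=10)
  4. pour(A -> C) -> (A=3 B=10 C=12)
  5. empty(C) -> (A=3 B=10 C=0)
  6. pour(B -> C) -> (A=3 B=0 C=10)
  7. pour(A -> C) -> (A=1 B=0 C=12)
  8. pour(C -> B) -> (A=1 B=10 C=2)
Reached target in 8 moves.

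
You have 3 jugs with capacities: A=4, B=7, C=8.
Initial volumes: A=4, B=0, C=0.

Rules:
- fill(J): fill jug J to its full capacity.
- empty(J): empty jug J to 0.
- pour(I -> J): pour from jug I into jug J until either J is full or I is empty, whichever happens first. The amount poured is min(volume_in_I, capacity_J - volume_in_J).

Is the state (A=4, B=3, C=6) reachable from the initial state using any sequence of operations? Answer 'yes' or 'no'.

BFS from (A=4, B=0, C=0):
  1. fill(C) -> (A=4 B=0 C=8)
  2. pour(A -> B) -> (A=0 B=4 C=8)
  3. pour(C -> B) -> (A=0 B=7 C=5)
  4. empty(B) -> (A=0 B=0 C=5)
  5. pour(C -> B) -> (A=0 B=5 C=0)
  6. fill(C) -> (A=0 B=5 C=8)
  7. pour(C -> B) -> (A=0 B=7 C=6)
  8. pour(B -> A) -> (A=4 B=3 C=6)
Target reached → yes.

Answer: yes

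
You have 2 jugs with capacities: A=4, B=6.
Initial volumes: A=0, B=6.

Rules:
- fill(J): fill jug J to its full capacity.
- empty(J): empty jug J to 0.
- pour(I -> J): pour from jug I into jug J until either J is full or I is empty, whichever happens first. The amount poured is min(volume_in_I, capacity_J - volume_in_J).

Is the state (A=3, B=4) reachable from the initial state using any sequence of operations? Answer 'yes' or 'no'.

BFS explored all 10 reachable states.
Reachable set includes: (0,0), (0,2), (0,4), (0,6), (2,0), (2,6), (4,0), (4,2), (4,4), (4,6)
Target (A=3, B=4) not in reachable set → no.

Answer: no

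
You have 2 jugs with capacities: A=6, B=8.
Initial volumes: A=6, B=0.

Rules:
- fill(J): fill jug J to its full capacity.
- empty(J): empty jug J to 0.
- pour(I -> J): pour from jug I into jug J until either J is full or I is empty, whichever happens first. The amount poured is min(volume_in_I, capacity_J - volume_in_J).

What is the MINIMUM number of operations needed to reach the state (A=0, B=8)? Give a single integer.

BFS from (A=6, B=0). One shortest path:
  1. empty(A) -> (A=0 B=0)
  2. fill(B) -> (A=0 B=8)
Reached target in 2 moves.

Answer: 2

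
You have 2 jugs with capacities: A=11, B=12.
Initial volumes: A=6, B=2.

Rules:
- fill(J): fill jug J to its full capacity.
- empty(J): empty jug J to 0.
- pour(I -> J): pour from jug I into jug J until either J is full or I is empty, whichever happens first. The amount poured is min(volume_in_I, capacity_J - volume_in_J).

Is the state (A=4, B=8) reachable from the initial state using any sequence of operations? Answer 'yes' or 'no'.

Answer: no

Derivation:
BFS explored all 47 reachable states.
Reachable set includes: (0,0), (0,1), (0,2), (0,3), (0,4), (0,5), (0,6), (0,7), (0,8), (0,9), (0,10), (0,11) ...
Target (A=4, B=8) not in reachable set → no.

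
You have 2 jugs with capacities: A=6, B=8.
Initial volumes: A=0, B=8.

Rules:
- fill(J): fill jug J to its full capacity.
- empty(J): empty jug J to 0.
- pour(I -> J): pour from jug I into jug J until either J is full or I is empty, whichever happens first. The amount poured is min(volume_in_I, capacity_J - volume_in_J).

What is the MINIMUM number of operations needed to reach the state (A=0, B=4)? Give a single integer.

Answer: 6

Derivation:
BFS from (A=0, B=8). One shortest path:
  1. pour(B -> A) -> (A=6 B=2)
  2. empty(A) -> (A=0 B=2)
  3. pour(B -> A) -> (A=2 B=0)
  4. fill(B) -> (A=2 B=8)
  5. pour(B -> A) -> (A=6 B=4)
  6. empty(A) -> (A=0 B=4)
Reached target in 6 moves.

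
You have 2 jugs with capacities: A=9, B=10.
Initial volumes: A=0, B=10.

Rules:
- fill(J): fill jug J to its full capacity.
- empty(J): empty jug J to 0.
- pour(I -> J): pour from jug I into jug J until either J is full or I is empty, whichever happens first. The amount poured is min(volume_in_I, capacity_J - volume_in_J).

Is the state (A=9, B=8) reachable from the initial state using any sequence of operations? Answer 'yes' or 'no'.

BFS from (A=0, B=10):
  1. fill(A) -> (A=9 B=10)
  2. empty(B) -> (A=9 B=0)
  3. pour(A -> B) -> (A=0 B=9)
  4. fill(A) -> (A=9 B=9)
  5. pour(A -> B) -> (A=8 B=10)
  6. empty(B) -> (A=8 B=0)
  7. pour(A -> B) -> (A=0 B=8)
  8. fill(A) -> (A=9 B=8)
Target reached → yes.

Answer: yes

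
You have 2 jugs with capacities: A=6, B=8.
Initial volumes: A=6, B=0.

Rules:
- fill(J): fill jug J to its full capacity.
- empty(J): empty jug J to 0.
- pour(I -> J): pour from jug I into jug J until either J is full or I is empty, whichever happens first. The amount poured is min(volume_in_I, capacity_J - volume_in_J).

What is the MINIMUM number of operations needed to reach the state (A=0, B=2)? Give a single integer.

Answer: 4

Derivation:
BFS from (A=6, B=0). One shortest path:
  1. empty(A) -> (A=0 B=0)
  2. fill(B) -> (A=0 B=8)
  3. pour(B -> A) -> (A=6 B=2)
  4. empty(A) -> (A=0 B=2)
Reached target in 4 moves.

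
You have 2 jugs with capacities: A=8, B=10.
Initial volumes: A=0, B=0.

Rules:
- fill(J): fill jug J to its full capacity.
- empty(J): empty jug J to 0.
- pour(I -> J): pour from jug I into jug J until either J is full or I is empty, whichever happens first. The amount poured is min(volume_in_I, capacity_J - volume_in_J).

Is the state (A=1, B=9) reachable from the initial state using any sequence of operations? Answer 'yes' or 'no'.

BFS explored all 18 reachable states.
Reachable set includes: (0,0), (0,2), (0,4), (0,6), (0,8), (0,10), (2,0), (2,10), (4,0), (4,10), (6,0), (6,10) ...
Target (A=1, B=9) not in reachable set → no.

Answer: no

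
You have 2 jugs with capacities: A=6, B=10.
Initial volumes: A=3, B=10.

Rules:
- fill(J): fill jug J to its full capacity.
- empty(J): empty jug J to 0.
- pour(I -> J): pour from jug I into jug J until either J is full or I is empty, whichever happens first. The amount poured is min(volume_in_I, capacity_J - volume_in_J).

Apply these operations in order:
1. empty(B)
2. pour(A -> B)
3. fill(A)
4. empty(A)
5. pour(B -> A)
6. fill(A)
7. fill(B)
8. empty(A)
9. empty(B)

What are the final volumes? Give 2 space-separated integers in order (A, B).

Answer: 0 0

Derivation:
Step 1: empty(B) -> (A=3 B=0)
Step 2: pour(A -> B) -> (A=0 B=3)
Step 3: fill(A) -> (A=6 B=3)
Step 4: empty(A) -> (A=0 B=3)
Step 5: pour(B -> A) -> (A=3 B=0)
Step 6: fill(A) -> (A=6 B=0)
Step 7: fill(B) -> (A=6 B=10)
Step 8: empty(A) -> (A=0 B=10)
Step 9: empty(B) -> (A=0 B=0)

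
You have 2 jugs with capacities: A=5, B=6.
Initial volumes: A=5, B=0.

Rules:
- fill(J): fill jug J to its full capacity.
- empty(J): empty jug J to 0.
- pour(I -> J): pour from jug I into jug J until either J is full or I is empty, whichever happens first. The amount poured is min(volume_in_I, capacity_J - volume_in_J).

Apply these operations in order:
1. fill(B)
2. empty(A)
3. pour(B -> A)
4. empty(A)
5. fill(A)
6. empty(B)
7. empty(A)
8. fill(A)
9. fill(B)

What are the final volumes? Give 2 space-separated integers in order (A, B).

Step 1: fill(B) -> (A=5 B=6)
Step 2: empty(A) -> (A=0 B=6)
Step 3: pour(B -> A) -> (A=5 B=1)
Step 4: empty(A) -> (A=0 B=1)
Step 5: fill(A) -> (A=5 B=1)
Step 6: empty(B) -> (A=5 B=0)
Step 7: empty(A) -> (A=0 B=0)
Step 8: fill(A) -> (A=5 B=0)
Step 9: fill(B) -> (A=5 B=6)

Answer: 5 6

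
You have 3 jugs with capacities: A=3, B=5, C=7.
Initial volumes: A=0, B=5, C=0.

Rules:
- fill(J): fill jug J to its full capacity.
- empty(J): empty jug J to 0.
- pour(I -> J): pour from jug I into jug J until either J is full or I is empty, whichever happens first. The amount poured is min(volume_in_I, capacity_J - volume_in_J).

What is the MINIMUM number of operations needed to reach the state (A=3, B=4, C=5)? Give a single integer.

Answer: 7

Derivation:
BFS from (A=0, B=5, C=0). One shortest path:
  1. empty(B) -> (A=0 B=0 C=0)
  2. fill(C) -> (A=0 B=0 C=7)
  3. pour(C -> B) -> (A=0 B=5 C=2)
  4. pour(C -> A) -> (A=2 B=5 C=0)
  5. pour(B -> C) -> (A=2 B=0 C=5)
  6. fill(B) -> (A=2 B=5 C=5)
  7. pour(B -> A) -> (A=3 B=4 C=5)
Reached target in 7 moves.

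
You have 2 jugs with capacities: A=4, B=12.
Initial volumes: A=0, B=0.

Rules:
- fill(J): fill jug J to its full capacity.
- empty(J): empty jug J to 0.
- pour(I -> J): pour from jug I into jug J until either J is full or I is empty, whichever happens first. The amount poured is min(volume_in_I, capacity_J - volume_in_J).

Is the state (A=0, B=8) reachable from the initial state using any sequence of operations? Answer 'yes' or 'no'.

BFS from (A=0, B=0):
  1. fill(B) -> (A=0 B=12)
  2. pour(B -> A) -> (A=4 B=8)
  3. empty(A) -> (A=0 B=8)
Target reached → yes.

Answer: yes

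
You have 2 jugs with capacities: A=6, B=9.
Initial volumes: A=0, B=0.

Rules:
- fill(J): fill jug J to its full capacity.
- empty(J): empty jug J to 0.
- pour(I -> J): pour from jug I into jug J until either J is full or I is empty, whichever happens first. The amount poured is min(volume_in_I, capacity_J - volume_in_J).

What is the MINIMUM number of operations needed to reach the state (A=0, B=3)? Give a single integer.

Answer: 3

Derivation:
BFS from (A=0, B=0). One shortest path:
  1. fill(B) -> (A=0 B=9)
  2. pour(B -> A) -> (A=6 B=3)
  3. empty(A) -> (A=0 B=3)
Reached target in 3 moves.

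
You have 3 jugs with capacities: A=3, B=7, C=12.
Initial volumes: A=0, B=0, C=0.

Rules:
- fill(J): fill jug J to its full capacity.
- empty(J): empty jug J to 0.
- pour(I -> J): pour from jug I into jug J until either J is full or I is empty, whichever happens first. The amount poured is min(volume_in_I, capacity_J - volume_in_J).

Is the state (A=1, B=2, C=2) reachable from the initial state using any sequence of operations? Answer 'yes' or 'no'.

BFS explored all 284 reachable states.
Reachable set includes: (0,0,0), (0,0,1), (0,0,2), (0,0,3), (0,0,4), (0,0,5), (0,0,6), (0,0,7), (0,0,8), (0,0,9), (0,0,10), (0,0,11) ...
Target (A=1, B=2, C=2) not in reachable set → no.

Answer: no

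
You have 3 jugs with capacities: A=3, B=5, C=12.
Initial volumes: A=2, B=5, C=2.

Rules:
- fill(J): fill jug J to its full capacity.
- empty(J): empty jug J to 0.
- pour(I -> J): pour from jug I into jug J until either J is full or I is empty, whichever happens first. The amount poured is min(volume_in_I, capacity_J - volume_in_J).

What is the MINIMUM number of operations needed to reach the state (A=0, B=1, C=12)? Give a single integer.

BFS from (A=2, B=5, C=2). One shortest path:
  1. fill(A) -> (A=3 B=5 C=2)
  2. pour(A -> C) -> (A=0 B=5 C=5)
  3. fill(A) -> (A=3 B=5 C=5)
  4. pour(A -> C) -> (A=0 B=5 C=8)
  5. pour(B -> C) -> (A=0 B=1 C=12)
Reached target in 5 moves.

Answer: 5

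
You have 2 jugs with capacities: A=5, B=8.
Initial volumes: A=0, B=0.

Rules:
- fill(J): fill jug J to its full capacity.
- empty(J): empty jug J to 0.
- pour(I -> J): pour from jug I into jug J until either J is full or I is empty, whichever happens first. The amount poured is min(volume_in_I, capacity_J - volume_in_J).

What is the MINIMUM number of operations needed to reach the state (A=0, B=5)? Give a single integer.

Answer: 2

Derivation:
BFS from (A=0, B=0). One shortest path:
  1. fill(A) -> (A=5 B=0)
  2. pour(A -> B) -> (A=0 B=5)
Reached target in 2 moves.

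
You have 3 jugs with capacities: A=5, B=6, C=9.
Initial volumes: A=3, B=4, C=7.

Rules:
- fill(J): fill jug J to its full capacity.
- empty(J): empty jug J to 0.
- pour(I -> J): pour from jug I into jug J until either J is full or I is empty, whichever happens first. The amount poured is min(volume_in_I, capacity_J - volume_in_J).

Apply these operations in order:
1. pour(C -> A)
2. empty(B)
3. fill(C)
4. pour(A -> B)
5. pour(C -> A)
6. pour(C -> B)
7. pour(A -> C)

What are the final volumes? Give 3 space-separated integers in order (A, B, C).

Step 1: pour(C -> A) -> (A=5 B=4 C=5)
Step 2: empty(B) -> (A=5 B=0 C=5)
Step 3: fill(C) -> (A=5 B=0 C=9)
Step 4: pour(A -> B) -> (A=0 B=5 C=9)
Step 5: pour(C -> A) -> (A=5 B=5 C=4)
Step 6: pour(C -> B) -> (A=5 B=6 C=3)
Step 7: pour(A -> C) -> (A=0 B=6 C=8)

Answer: 0 6 8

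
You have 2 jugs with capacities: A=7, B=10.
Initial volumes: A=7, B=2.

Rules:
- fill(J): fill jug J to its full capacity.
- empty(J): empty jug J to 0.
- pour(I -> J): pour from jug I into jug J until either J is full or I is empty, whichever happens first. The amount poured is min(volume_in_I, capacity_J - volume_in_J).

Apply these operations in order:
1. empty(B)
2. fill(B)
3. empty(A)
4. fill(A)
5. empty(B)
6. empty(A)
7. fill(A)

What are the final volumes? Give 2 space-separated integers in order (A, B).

Step 1: empty(B) -> (A=7 B=0)
Step 2: fill(B) -> (A=7 B=10)
Step 3: empty(A) -> (A=0 B=10)
Step 4: fill(A) -> (A=7 B=10)
Step 5: empty(B) -> (A=7 B=0)
Step 6: empty(A) -> (A=0 B=0)
Step 7: fill(A) -> (A=7 B=0)

Answer: 7 0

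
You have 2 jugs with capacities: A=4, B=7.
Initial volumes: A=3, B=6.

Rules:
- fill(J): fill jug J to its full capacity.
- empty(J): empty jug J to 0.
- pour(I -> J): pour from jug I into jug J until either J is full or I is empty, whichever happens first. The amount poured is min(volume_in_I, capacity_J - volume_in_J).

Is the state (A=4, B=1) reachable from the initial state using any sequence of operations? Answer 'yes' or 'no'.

BFS from (A=3, B=6):
  1. pour(B -> A) -> (A=4 B=5)
  2. empty(A) -> (A=0 B=5)
  3. pour(B -> A) -> (A=4 B=1)
Target reached → yes.

Answer: yes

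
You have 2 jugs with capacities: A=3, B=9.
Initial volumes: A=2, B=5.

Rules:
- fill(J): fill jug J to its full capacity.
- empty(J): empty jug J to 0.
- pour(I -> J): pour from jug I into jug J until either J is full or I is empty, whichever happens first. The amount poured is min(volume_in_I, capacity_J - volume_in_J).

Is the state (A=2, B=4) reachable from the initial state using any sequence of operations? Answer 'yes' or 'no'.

BFS explored all 25 reachable states.
Reachable set includes: (0,0), (0,1), (0,2), (0,3), (0,4), (0,5), (0,6), (0,7), (0,8), (0,9), (1,0), (1,9) ...
Target (A=2, B=4) not in reachable set → no.

Answer: no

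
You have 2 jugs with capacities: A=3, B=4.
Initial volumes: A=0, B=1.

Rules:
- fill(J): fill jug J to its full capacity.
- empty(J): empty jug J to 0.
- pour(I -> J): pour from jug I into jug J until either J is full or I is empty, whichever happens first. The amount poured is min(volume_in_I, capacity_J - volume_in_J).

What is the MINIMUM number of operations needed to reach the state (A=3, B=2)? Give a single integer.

BFS from (A=0, B=1). One shortest path:
  1. pour(B -> A) -> (A=1 B=0)
  2. fill(B) -> (A=1 B=4)
  3. pour(B -> A) -> (A=3 B=2)
Reached target in 3 moves.

Answer: 3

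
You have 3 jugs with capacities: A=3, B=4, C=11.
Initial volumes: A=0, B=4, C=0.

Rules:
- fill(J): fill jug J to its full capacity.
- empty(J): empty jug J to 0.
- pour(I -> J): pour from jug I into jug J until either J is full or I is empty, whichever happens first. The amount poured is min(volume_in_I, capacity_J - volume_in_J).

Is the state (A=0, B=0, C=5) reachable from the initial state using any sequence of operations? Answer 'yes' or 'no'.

Answer: yes

Derivation:
BFS from (A=0, B=4, C=0):
  1. pour(B -> A) -> (A=3 B=1 C=0)
  2. empty(A) -> (A=0 B=1 C=0)
  3. pour(B -> C) -> (A=0 B=0 C=1)
  4. fill(B) -> (A=0 B=4 C=1)
  5. pour(B -> C) -> (A=0 B=0 C=5)
Target reached → yes.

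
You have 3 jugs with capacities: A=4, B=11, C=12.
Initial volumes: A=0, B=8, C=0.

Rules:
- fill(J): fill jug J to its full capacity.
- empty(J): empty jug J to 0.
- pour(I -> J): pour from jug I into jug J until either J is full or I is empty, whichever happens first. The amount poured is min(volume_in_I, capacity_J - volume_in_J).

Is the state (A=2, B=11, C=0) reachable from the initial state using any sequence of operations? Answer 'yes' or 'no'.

Answer: yes

Derivation:
BFS from (A=0, B=8, C=0):
  1. fill(A) -> (A=4 B=8 C=0)
  2. fill(C) -> (A=4 B=8 C=12)
  3. pour(A -> B) -> (A=1 B=11 C=12)
  4. empty(B) -> (A=1 B=0 C=12)
  5. pour(C -> B) -> (A=1 B=11 C=1)
  6. pour(C -> A) -> (A=2 B=11 C=0)
Target reached → yes.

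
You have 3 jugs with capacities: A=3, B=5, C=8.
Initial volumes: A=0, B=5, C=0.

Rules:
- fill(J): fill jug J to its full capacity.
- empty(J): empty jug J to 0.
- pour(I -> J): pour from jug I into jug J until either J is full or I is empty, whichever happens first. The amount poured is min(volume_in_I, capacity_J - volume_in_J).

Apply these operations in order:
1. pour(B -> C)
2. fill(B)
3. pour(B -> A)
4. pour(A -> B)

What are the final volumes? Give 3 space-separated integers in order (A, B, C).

Answer: 0 5 5

Derivation:
Step 1: pour(B -> C) -> (A=0 B=0 C=5)
Step 2: fill(B) -> (A=0 B=5 C=5)
Step 3: pour(B -> A) -> (A=3 B=2 C=5)
Step 4: pour(A -> B) -> (A=0 B=5 C=5)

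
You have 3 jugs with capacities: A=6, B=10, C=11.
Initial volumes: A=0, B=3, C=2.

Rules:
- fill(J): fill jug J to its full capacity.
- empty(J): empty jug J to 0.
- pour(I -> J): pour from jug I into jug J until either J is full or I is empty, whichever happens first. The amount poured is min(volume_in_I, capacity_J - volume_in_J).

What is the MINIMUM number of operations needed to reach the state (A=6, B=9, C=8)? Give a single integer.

BFS from (A=0, B=3, C=2). One shortest path:
  1. fill(A) -> (A=6 B=3 C=2)
  2. pour(A -> B) -> (A=0 B=9 C=2)
  3. fill(A) -> (A=6 B=9 C=2)
  4. pour(A -> C) -> (A=0 B=9 C=8)
  5. fill(A) -> (A=6 B=9 C=8)
Reached target in 5 moves.

Answer: 5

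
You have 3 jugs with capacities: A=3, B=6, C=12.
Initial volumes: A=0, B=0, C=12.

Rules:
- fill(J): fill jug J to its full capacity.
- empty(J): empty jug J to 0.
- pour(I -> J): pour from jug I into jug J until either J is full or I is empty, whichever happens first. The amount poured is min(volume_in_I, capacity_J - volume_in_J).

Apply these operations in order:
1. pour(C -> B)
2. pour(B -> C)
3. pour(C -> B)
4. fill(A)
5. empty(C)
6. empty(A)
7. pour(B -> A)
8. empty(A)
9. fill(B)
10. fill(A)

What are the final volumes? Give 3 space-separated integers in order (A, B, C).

Answer: 3 6 0

Derivation:
Step 1: pour(C -> B) -> (A=0 B=6 C=6)
Step 2: pour(B -> C) -> (A=0 B=0 C=12)
Step 3: pour(C -> B) -> (A=0 B=6 C=6)
Step 4: fill(A) -> (A=3 B=6 C=6)
Step 5: empty(C) -> (A=3 B=6 C=0)
Step 6: empty(A) -> (A=0 B=6 C=0)
Step 7: pour(B -> A) -> (A=3 B=3 C=0)
Step 8: empty(A) -> (A=0 B=3 C=0)
Step 9: fill(B) -> (A=0 B=6 C=0)
Step 10: fill(A) -> (A=3 B=6 C=0)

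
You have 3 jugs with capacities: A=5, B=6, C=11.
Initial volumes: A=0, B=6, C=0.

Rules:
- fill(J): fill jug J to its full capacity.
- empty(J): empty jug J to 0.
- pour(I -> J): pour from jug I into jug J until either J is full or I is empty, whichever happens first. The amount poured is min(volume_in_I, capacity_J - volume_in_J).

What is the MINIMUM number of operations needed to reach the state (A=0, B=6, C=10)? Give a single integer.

Answer: 4

Derivation:
BFS from (A=0, B=6, C=0). One shortest path:
  1. fill(A) -> (A=5 B=6 C=0)
  2. pour(A -> C) -> (A=0 B=6 C=5)
  3. fill(A) -> (A=5 B=6 C=5)
  4. pour(A -> C) -> (A=0 B=6 C=10)
Reached target in 4 moves.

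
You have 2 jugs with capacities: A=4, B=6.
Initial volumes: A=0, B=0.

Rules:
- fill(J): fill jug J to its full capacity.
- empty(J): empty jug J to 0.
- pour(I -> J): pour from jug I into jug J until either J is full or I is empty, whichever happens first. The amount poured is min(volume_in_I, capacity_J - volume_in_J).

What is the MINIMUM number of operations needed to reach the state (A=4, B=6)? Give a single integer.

BFS from (A=0, B=0). One shortest path:
  1. fill(A) -> (A=4 B=0)
  2. fill(B) -> (A=4 B=6)
Reached target in 2 moves.

Answer: 2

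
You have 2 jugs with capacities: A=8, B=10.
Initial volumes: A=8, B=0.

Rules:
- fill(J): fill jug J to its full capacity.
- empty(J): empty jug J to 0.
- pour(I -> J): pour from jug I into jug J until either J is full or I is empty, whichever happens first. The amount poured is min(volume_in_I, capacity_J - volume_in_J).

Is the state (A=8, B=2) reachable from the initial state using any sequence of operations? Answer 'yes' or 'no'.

BFS from (A=8, B=0):
  1. empty(A) -> (A=0 B=0)
  2. fill(B) -> (A=0 B=10)
  3. pour(B -> A) -> (A=8 B=2)
Target reached → yes.

Answer: yes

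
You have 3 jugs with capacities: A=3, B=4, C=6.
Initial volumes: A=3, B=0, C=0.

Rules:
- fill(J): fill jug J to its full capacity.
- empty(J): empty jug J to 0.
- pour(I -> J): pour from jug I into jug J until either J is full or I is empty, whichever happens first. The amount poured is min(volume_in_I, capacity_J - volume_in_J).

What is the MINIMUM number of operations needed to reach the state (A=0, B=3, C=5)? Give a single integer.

BFS from (A=3, B=0, C=0). One shortest path:
  1. fill(C) -> (A=3 B=0 C=6)
  2. pour(A -> B) -> (A=0 B=3 C=6)
  3. fill(A) -> (A=3 B=3 C=6)
  4. pour(C -> B) -> (A=3 B=4 C=5)
  5. empty(B) -> (A=3 B=0 C=5)
  6. pour(A -> B) -> (A=0 B=3 C=5)
Reached target in 6 moves.

Answer: 6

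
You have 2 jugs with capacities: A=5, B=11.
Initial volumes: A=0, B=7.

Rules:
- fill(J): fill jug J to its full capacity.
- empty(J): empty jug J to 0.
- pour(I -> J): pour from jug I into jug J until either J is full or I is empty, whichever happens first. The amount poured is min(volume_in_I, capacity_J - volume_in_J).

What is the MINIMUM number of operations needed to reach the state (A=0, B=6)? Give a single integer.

Answer: 3

Derivation:
BFS from (A=0, B=7). One shortest path:
  1. fill(B) -> (A=0 B=11)
  2. pour(B -> A) -> (A=5 B=6)
  3. empty(A) -> (A=0 B=6)
Reached target in 3 moves.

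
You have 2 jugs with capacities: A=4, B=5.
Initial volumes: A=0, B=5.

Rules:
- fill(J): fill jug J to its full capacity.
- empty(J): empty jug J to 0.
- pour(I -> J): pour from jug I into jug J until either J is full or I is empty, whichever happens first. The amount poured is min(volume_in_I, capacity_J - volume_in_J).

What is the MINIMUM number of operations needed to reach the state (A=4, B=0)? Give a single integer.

Answer: 2

Derivation:
BFS from (A=0, B=5). One shortest path:
  1. fill(A) -> (A=4 B=5)
  2. empty(B) -> (A=4 B=0)
Reached target in 2 moves.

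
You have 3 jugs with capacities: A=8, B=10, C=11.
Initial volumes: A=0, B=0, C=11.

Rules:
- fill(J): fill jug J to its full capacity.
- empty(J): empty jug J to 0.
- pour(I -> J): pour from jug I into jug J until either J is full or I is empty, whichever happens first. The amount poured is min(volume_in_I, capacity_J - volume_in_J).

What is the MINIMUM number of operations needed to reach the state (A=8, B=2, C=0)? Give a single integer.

BFS from (A=0, B=0, C=11). One shortest path:
  1. fill(B) -> (A=0 B=10 C=11)
  2. empty(C) -> (A=0 B=10 C=0)
  3. pour(B -> A) -> (A=8 B=2 C=0)
Reached target in 3 moves.

Answer: 3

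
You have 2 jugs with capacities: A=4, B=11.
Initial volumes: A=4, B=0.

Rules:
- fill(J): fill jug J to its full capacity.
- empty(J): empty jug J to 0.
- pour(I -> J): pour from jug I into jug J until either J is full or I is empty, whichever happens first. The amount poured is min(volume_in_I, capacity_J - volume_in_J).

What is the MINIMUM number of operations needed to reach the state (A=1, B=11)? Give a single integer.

Answer: 5

Derivation:
BFS from (A=4, B=0). One shortest path:
  1. pour(A -> B) -> (A=0 B=4)
  2. fill(A) -> (A=4 B=4)
  3. pour(A -> B) -> (A=0 B=8)
  4. fill(A) -> (A=4 B=8)
  5. pour(A -> B) -> (A=1 B=11)
Reached target in 5 moves.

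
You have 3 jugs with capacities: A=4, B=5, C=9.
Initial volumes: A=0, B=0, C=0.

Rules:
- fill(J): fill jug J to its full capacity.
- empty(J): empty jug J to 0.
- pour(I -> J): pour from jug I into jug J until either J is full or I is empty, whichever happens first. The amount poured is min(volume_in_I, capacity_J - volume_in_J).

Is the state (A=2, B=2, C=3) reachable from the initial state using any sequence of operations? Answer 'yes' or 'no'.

Answer: no

Derivation:
BFS explored all 204 reachable states.
Reachable set includes: (0,0,0), (0,0,1), (0,0,2), (0,0,3), (0,0,4), (0,0,5), (0,0,6), (0,0,7), (0,0,8), (0,0,9), (0,1,0), (0,1,1) ...
Target (A=2, B=2, C=3) not in reachable set → no.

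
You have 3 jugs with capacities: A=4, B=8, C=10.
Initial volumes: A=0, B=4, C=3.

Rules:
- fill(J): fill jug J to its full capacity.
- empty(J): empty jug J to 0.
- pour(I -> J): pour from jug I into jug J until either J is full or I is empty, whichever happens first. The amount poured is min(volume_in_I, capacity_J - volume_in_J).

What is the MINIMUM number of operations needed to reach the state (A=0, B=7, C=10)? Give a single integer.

BFS from (A=0, B=4, C=3). One shortest path:
  1. pour(C -> B) -> (A=0 B=7 C=0)
  2. fill(C) -> (A=0 B=7 C=10)
Reached target in 2 moves.

Answer: 2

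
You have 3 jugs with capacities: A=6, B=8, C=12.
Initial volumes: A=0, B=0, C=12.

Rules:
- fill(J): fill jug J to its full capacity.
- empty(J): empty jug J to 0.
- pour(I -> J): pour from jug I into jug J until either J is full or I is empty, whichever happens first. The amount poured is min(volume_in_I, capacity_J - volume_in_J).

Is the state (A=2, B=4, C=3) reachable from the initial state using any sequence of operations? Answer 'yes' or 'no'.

Answer: no

Derivation:
BFS explored all 110 reachable states.
Reachable set includes: (0,0,0), (0,0,2), (0,0,4), (0,0,6), (0,0,8), (0,0,10), (0,0,12), (0,2,0), (0,2,2), (0,2,4), (0,2,6), (0,2,8) ...
Target (A=2, B=4, C=3) not in reachable set → no.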